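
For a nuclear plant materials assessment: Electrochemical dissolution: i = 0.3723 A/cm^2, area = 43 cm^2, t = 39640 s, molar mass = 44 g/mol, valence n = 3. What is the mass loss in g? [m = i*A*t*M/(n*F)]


Apply Faraday's law: m = i*A*t*M / (n*F)
Total charge passed Q = i*A*t = 0.3723*43*39640 = 634592.796 C
m = Q*M/(n*F) = 634592.796*44/(3*96485) = 96.4643 g

96.4643 g


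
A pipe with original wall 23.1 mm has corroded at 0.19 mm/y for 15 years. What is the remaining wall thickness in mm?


Remaining wall = original − CR × time
t = 23.1 − 0.19*15 = 23.1 − 2.85 = 20.25 mm

20.25 mm


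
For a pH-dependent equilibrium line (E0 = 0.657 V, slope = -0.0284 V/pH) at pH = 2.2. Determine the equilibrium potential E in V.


Apply the Pourbaix line equation: E = E0 + slope*pH
E = 0.657 + (-0.0284)*2.2 = 0.657 + (-0.06248) = 0.59452 V
Rounded to 3 decimal places: E = 0.595 V

0.595 V


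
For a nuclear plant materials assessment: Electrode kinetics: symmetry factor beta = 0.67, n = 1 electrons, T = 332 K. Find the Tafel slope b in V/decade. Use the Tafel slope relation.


Apply the Tafel slope relation: b = 2.303*R*T/(beta*n*F)
Numerator: 2.303 * 8.314 * 332 = 6356.85
Denominator: 0.67 * 1 * 96485 = 64644.95
b = 6356.85 / 64644.95 = 0.0983 V/decade

0.0983 V/decade


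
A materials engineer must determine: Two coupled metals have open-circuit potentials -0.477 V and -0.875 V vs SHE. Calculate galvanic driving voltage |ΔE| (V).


Driving voltage is the absolute potential difference.
|ΔE| = |-0.477 − (-0.875)| = 0.398 V

0.398 V


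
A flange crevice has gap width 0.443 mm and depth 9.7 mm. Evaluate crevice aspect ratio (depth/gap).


Aspect ratio = depth / gap
Ratio = 9.7 / 0.443 = 21.9

21.9


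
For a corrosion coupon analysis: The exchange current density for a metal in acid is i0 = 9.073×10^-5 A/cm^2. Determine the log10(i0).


i0 = 9.073×10^-5 A/cm^2
log10(i0) = -4.042

-4.042


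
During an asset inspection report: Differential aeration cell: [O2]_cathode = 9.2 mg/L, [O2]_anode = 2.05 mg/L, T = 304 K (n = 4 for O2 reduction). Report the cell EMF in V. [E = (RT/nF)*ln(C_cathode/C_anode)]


Apply the Nernst concentration-cell relation: E = (RT/nF)*ln(C_cathode/C_anode)
RT/nF = 8.314*304/(4*96485) = 0.00654883 V
ln(9.2/2.05) = 1.50136
E = 0.00654883 * 1.50136 = 0.00983 V

0.00983 V


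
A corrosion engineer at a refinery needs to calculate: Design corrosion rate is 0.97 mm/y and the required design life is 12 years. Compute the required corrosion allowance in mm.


Corrosion allowance = CR × design life
CA = 0.97 * 12 = 11.64 mm

11.64 mm


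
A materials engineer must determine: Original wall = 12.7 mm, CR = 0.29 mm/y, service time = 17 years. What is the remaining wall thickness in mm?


Remaining wall = original − CR × time
t = 12.7 − 0.29*17 = 12.7 − 4.93 = 7.77 mm

7.77 mm


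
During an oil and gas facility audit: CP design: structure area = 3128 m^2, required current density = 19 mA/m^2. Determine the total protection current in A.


I = area * current density, then convert mA → A (÷1000)
I = 3128 * 19 / 1000 = 59.43 A

59.43 A


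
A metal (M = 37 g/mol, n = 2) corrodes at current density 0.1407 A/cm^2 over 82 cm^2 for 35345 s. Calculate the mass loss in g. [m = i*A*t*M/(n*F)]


Apply Faraday's law: m = i*A*t*M / (n*F)
Total charge passed Q = i*A*t = 0.1407*82*35345 = 407789.403 C
m = Q*M/(n*F) = 407789.403*37/(2*96485) = 78.1894 g

78.1894 g


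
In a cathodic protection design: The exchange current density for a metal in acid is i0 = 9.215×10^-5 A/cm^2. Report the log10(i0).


i0 = 9.215×10^-5 A/cm^2
log10(i0) = -4.036

-4.036


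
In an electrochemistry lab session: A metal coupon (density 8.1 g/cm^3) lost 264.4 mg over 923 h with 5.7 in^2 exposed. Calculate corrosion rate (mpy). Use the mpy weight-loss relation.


Apply the mpy weight-loss relation: CR = 534 * W / (D * A * T)
Numerator: 534 * 264.4 = 141189.6
Denominator: 8.1 * 5.7 * 923 = 42614.91
CR = 141189.6 / 42614.91 = 3.3132 mpy

3.3132 mpy


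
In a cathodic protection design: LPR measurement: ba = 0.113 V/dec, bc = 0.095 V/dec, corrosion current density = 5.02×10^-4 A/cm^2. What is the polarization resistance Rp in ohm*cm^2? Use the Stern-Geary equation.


Apply the Stern-Geary equation: Rp = ba*bc / (2.303*icorr*(ba+bc))
ba*bc = 0.113*0.095 = 0.010735
ba+bc = 0.208; 2.303*icorr*(ba+bc) = 2.303*5.02×10^-4*0.208 = 2.4047005×10^-4
Rp = 0.010735 / 2.4047005×10^-4 = 44.6 ohm*cm^2

44.6 ohm*cm^2


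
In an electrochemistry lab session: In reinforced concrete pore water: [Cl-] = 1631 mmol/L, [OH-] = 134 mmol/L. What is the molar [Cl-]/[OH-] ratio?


Threshold parameter = [Cl-] / [OH-] (molar basis; both in mmol/L, so units cancel)
Ratio = 1631 / 134 = 12.17

12.17


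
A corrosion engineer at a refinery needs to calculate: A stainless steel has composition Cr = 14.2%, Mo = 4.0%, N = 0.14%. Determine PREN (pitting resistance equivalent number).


Apply the PREN formula: PREN = Cr + 3.3*Mo + 16*N
PREN = 14.2 + 3.3*4.0 + 16*0.14
PREN = 14.2 + 13.2 + 2.24 = 29.64

29.64


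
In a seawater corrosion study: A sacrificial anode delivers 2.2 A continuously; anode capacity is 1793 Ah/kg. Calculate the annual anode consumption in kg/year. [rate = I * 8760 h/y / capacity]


Annual consumption = current * hours per year / capacity
Rate = 2.2 * 8760 / 1793 = 10.7 kg/year

10.7 kg/year


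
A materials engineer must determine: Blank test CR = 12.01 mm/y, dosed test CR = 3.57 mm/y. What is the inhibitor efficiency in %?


Apply the inhibitor-efficiency definition: IE = (CR_blank − CR_inh)/CR_blank × 100
IE = (12.01 − 3.57) / 12.01 × 100
IE = 8.44 / 12.01 × 100 = 70.3 %

70.3 %


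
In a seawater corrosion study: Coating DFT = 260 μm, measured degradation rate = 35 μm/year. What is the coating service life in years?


Service life = thickness / degradation rate
Life = 260 / 35 = 7.4 years

7.4 years


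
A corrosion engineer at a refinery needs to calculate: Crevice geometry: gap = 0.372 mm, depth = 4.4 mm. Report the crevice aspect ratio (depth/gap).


Aspect ratio = depth / gap
Ratio = 4.4 / 0.372 = 11.8

11.8


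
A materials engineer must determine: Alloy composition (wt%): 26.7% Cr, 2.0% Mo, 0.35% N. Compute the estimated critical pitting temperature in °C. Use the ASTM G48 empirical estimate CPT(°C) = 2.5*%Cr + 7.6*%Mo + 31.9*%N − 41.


Apply the ASTM G48 empirical CPT estimate: CPT(°C) = 2.5*%Cr + 7.6*%Mo + 31.9*%N − 41
2.5*26.7 = 66.75; 7.6*2.0 = 15.2; 31.9*0.35 = 11.165
CPT = 66.75 + 15.2 + 11.165 − 41 = 52.115 °C
Rounded to 0.1 °C: CPT ≈ 52.1 °C

52.1 °C


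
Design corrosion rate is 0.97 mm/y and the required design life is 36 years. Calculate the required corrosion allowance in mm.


Corrosion allowance = CR × design life
CA = 0.97 * 36 = 34.92 mm

34.92 mm


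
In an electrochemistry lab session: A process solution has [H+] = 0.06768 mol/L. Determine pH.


pH = −log10[H+]
pH = −log10(0.06768) = 1.17

1.17


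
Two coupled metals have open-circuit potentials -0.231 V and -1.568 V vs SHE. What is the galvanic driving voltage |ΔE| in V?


Driving voltage is the absolute potential difference.
|ΔE| = |-0.231 − (-1.568)| = 1.337 V

1.337 V


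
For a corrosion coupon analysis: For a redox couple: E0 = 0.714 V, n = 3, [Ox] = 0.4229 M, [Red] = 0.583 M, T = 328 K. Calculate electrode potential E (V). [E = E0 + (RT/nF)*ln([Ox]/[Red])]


Apply the Nernst equation: E = E0 + (RT/nF)*ln([Ox]/[Red])
Step 1: RT/nF = 8.314*328/(3*96485) = 0.00942113 V
Step 2: [Ox]/[Red] = 0.4229/0.583 = 0.725386
Step 3: ln(0.725386) = -0.321051
Step 4: correction = 0.00942113 * -0.321051 = -0.003 V
E = 0.714 + -0.003 = 0.711 V

0.711 V


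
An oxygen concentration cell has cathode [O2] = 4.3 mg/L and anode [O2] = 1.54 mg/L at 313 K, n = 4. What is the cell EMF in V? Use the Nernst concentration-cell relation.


Apply the Nernst concentration-cell relation: E = (RT/nF)*ln(C_cathode/C_anode)
RT/nF = 8.314*313/(4*96485) = 0.00674271 V
ln(4.3/1.54) = 1.02683
E = 0.00674271 * 1.02683 = 0.00692 V

0.00692 V


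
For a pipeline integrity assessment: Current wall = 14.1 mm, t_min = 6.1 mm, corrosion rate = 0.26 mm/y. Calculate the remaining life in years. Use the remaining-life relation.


Apply the remaining-life relation: RL = (t_current − t_min) / CR
RL = (14.1 − 6.1) / 0.26 = 8.0 / 0.26 = 30.8 years

30.8 years


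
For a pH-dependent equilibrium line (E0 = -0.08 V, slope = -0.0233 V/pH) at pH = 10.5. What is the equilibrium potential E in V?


Apply the Pourbaix line equation: E = E0 + slope*pH
E = -0.08 + (-0.0233)*10.5 = -0.08 + (-0.24465) = -0.32465 V
Rounded to 4 decimal places: E = -0.3247 V

-0.3247 V


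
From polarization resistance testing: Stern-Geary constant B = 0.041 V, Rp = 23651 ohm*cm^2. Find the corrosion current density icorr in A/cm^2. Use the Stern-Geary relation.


Apply the Stern-Geary relation: icorr = B / Rp
icorr = 0.041 / 23651 = 1.734×10^-6 A/cm^2

1.734×10^-6 A/cm^2


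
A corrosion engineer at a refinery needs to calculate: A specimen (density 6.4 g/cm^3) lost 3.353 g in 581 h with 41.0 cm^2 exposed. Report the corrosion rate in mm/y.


Apply the mm/y weight-loss relation: CR = 87600 * W / (D * A * T)
Numerator: 87600 * 3.353 = 293722.8
Denominator: 6.4 * 41.0 * 581 = 152454.4
CR = 293722.8 / 152454.4 = 1.92663 mm/y

1.92663 mm/y


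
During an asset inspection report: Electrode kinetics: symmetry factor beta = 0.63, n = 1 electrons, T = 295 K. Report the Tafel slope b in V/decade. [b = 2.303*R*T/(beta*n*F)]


Apply the Tafel slope relation: b = 2.303*R*T/(beta*n*F)
Numerator: 2.303 * 8.314 * 295 = 5648.41
Denominator: 0.63 * 1 * 96485 = 60785.55
b = 5648.41 / 60785.55 = 0.093 V/decade

0.093 V/decade


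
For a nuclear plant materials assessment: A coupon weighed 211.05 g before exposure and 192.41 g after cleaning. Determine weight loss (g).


Weight loss = initial − final
WL = 211.05 − 192.41 = 18.64 g

18.64 g


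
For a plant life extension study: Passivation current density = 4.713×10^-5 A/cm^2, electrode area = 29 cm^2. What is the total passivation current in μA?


I = i_pass * A, then convert A → μA (×10^6)
I = 4.713×10^-5 * 29 * 10^6 = 1366.77 μA

1366.77 μA


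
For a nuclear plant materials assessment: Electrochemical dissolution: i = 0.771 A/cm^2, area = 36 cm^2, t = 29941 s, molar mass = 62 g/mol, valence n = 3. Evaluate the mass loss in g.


Apply Faraday's law: m = i*A*t*M / (n*F)
Total charge passed Q = i*A*t = 0.771*36*29941 = 831042.396 C
m = Q*M/(n*F) = 831042.396*62/(3*96485) = 178.0057 g

178.0057 g


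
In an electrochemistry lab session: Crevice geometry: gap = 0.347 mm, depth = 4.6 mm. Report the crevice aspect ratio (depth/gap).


Aspect ratio = depth / gap
Ratio = 4.6 / 0.347 = 13.3

13.3


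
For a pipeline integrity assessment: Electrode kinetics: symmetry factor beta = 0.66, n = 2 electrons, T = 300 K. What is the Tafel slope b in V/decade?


Apply the Tafel slope relation: b = 2.303*R*T/(beta*n*F)
Numerator: 2.303 * 8.314 * 300 = 5744.14
Denominator: 0.66 * 2 * 96485 = 127360.2
b = 5744.14 / 127360.2 = 0.045 V/decade

0.045 V/decade


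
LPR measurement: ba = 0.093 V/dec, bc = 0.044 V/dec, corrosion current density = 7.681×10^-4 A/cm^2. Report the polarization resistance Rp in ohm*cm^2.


Apply the Stern-Geary equation: Rp = ba*bc / (2.303*icorr*(ba+bc))
ba*bc = 0.093*0.044 = 0.004092
ba+bc = 0.137; 2.303*icorr*(ba+bc) = 2.303*7.681×10^-4*0.137 = 2.42344×10^-4
Rp = 0.004092 / 2.42344×10^-4 = 16.89 ohm*cm^2

16.89 ohm*cm^2


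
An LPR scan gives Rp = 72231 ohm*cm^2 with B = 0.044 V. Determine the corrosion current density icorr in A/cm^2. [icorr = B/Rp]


Apply the Stern-Geary relation: icorr = B / Rp
icorr = 0.044 / 72231 = 6.092×10^-7 A/cm^2

6.092×10^-7 A/cm^2


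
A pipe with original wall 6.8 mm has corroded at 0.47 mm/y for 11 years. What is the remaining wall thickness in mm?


Remaining wall = original − CR × time
t = 6.8 − 0.47*11 = 6.8 − 5.17 = 1.63 mm

1.63 mm


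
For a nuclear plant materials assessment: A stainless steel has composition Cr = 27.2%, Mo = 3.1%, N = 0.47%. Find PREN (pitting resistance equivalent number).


Apply the PREN formula: PREN = Cr + 3.3*Mo + 16*N
PREN = 27.2 + 3.3*3.1 + 16*0.47
PREN = 27.2 + 10.23 + 7.52 = 44.95

44.95


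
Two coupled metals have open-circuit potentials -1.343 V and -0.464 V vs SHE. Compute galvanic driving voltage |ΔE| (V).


Driving voltage is the absolute potential difference.
|ΔE| = |-1.343 − (-0.464)| = 0.879 V

0.879 V


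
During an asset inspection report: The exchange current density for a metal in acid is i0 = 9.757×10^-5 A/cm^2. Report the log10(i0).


i0 = 9.757×10^-5 A/cm^2
log10(i0) = -4.011

-4.011


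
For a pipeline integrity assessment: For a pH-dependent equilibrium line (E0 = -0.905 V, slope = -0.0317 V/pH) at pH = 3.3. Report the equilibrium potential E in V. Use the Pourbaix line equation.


Apply the Pourbaix line equation: E = E0 + slope*pH
E = -0.905 + (-0.0317)*3.3 = -0.905 + (-0.10461) = -1.00961 V
Rounded to 3 decimal places: E = -1.010 V

-1.010 V


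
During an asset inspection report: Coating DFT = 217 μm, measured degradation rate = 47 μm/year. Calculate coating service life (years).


Service life = thickness / degradation rate
Life = 217 / 47 = 4.6 years

4.6 years


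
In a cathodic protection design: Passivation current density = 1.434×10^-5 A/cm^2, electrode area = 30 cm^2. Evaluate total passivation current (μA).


I = i_pass * A, then convert A → μA (×10^6)
I = 1.434×10^-5 * 30 * 10^6 = 430.2 μA

430.2 μA


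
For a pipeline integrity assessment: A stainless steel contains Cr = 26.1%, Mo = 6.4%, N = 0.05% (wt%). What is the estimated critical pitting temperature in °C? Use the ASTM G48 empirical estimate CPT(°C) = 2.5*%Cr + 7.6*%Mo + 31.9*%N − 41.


Apply the ASTM G48 empirical CPT estimate: CPT(°C) = 2.5*%Cr + 7.6*%Mo + 31.9*%N − 41
2.5*26.1 = 65.25; 7.6*6.4 = 48.64; 31.9*0.05 = 1.595
CPT = 65.25 + 48.64 + 1.595 − 41 = 74.485 °C
Rounded to 0.1 °C: CPT ≈ 74.5 °C

74.5 °C


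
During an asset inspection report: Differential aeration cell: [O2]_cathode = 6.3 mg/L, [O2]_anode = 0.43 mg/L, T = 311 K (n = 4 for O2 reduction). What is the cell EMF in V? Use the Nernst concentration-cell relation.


Apply the Nernst concentration-cell relation: E = (RT/nF)*ln(C_cathode/C_anode)
RT/nF = 8.314*311/(4*96485) = 0.00669963 V
ln(6.3/0.43) = 2.68452
E = 0.00669963 * 2.68452 = 0.01799 V

0.01799 V


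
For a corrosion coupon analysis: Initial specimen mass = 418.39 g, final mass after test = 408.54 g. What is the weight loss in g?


Weight loss = initial − final
WL = 418.39 − 408.54 = 9.85 g

9.85 g


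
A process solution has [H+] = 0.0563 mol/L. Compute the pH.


pH = −log10[H+]
pH = −log10(0.0563) = 1.25

1.25


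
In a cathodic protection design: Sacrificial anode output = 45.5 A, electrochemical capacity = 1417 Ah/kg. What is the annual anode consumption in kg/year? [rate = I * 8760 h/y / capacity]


Annual consumption = current * hours per year / capacity
Rate = 45.5 * 8760 / 1417 = 281.3 kg/year

281.3 kg/year


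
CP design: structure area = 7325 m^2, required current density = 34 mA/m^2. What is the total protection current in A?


I = area * current density, then convert mA → A (÷1000)
I = 7325 * 34 / 1000 = 249.05 A

249.05 A


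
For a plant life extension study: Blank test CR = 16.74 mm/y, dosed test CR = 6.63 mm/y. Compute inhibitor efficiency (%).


Apply the inhibitor-efficiency definition: IE = (CR_blank − CR_inh)/CR_blank × 100
IE = (16.74 − 6.63) / 16.74 × 100
IE = 10.11 / 16.74 × 100 = 60.4 %

60.4 %


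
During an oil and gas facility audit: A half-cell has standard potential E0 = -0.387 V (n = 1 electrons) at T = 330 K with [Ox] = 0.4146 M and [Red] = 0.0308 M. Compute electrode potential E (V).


Apply the Nernst equation: E = E0 + (RT/nF)*ln([Ox]/[Red])
Step 1: RT/nF = 8.314*330/(1*96485) = 0.02843572 V
Step 2: [Ox]/[Red] = 0.4146/0.0308 = 13.461039
Step 3: ln(13.461039) = 2.5998
Step 4: correction = 0.02843572 * 2.5998 = 0.074 V
E = -0.387 + 0.074 = -0.313 V

-0.313 V


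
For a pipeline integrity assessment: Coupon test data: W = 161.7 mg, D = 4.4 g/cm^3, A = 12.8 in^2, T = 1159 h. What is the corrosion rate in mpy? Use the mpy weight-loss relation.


Apply the mpy weight-loss relation: CR = 534 * W / (D * A * T)
Numerator: 534 * 161.7 = 86347.8
Denominator: 4.4 * 12.8 * 1159 = 65274.88
CR = 86347.8 / 65274.88 = 1.32283 mpy

1.32283 mpy


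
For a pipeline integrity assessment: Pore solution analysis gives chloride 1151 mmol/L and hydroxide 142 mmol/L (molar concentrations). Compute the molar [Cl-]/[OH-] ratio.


Threshold parameter = [Cl-] / [OH-] (molar basis; both in mmol/L, so units cancel)
Ratio = 1151 / 142 = 8.11

8.11


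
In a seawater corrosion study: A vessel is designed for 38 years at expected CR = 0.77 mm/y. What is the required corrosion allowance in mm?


Corrosion allowance = CR × design life
CA = 0.77 * 38 = 29.26 mm

29.26 mm


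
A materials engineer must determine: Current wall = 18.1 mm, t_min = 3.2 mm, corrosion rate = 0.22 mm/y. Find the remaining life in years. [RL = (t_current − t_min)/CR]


Apply the remaining-life relation: RL = (t_current − t_min) / CR
RL = (18.1 − 3.2) / 0.22 = 14.9 / 0.22 = 67.7 years

67.7 years


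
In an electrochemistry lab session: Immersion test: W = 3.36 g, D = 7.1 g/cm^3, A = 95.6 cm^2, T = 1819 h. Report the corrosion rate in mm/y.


Apply the mm/y weight-loss relation: CR = 87600 * W / (D * A * T)
Numerator: 87600 * 3.36 = 294336.0
Denominator: 7.1 * 95.6 * 1819 = 1234664.44
CR = 294336.0 / 1234664.44 = 0.2384 mm/y

0.2384 mm/y


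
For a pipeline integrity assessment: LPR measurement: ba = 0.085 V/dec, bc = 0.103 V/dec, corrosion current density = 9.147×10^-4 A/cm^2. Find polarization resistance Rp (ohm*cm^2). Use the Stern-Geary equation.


Apply the Stern-Geary equation: Rp = ba*bc / (2.303*icorr*(ba+bc))
ba*bc = 0.085*0.103 = 0.008755
ba+bc = 0.188; 2.303*icorr*(ba+bc) = 2.303*9.147×10^-4*0.188 = 3.9603217×10^-4
Rp = 0.008755 / 3.9603217×10^-4 = 22.1 ohm*cm^2

22.1 ohm*cm^2


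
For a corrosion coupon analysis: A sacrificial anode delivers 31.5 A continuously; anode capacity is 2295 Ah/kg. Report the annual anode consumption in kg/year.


Annual consumption = current * hours per year / capacity
Rate = 31.5 * 8760 / 2295 = 120.2 kg/year

120.2 kg/year


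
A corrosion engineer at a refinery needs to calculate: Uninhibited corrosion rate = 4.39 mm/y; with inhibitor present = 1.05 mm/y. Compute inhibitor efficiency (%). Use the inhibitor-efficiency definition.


Apply the inhibitor-efficiency definition: IE = (CR_blank − CR_inh)/CR_blank × 100
IE = (4.39 − 1.05) / 4.39 × 100
IE = 3.34 / 4.39 × 100 = 76.1 %

76.1 %


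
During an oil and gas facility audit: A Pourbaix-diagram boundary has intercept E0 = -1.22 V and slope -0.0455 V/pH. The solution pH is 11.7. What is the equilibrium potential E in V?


Apply the Pourbaix line equation: E = E0 + slope*pH
E = -1.22 + (-0.0455)*11.7 = -1.22 + (-0.53235) = -1.75235 V
Rounded to 4 decimal places: E = -1.7524 V

-1.7524 V


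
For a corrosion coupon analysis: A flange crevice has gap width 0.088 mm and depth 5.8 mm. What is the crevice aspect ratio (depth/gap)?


Aspect ratio = depth / gap
Ratio = 5.8 / 0.088 = 65.9

65.9


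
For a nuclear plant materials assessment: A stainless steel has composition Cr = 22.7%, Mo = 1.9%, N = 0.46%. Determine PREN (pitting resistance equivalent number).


Apply the PREN formula: PREN = Cr + 3.3*Mo + 16*N
PREN = 22.7 + 3.3*1.9 + 16*0.46
PREN = 22.7 + 6.27 + 7.36 = 36.33

36.33


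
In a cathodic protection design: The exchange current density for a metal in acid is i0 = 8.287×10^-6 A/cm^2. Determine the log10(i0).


i0 = 8.287×10^-6 A/cm^2
log10(i0) = -5.082

-5.082


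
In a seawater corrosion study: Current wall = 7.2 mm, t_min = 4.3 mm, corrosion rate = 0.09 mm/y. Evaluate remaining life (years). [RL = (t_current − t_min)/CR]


Apply the remaining-life relation: RL = (t_current − t_min) / CR
RL = (7.2 − 4.3) / 0.09 = 2.9 / 0.09 = 32.2 years

32.2 years


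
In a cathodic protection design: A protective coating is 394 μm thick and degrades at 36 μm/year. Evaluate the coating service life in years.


Service life = thickness / degradation rate
Life = 394 / 36 = 10.9 years

10.9 years


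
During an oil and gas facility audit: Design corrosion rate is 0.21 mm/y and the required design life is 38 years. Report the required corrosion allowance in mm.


Corrosion allowance = CR × design life
CA = 0.21 * 38 = 7.98 mm

7.98 mm


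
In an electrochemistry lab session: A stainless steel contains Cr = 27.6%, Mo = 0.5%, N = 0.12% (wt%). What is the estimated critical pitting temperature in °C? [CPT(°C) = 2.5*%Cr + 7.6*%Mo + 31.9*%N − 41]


Apply the ASTM G48 empirical CPT estimate: CPT(°C) = 2.5*%Cr + 7.6*%Mo + 31.9*%N − 41
2.5*27.6 = 69; 7.6*0.5 = 3.8; 31.9*0.12 = 3.828
CPT = 69 + 3.8 + 3.828 − 41 = 35.628 °C
Rounded to 0.1 °C: CPT ≈ 35.6 °C

35.6 °C


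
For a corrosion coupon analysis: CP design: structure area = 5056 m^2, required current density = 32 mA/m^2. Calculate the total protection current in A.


I = area * current density, then convert mA → A (÷1000)
I = 5056 * 32 / 1000 = 161.79 A

161.79 A


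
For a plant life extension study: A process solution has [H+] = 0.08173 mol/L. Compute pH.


pH = −log10[H+]
pH = −log10(0.08173) = 1.09

1.09


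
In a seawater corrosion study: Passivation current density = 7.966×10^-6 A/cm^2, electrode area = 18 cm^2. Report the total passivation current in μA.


I = i_pass * A, then convert A → μA (×10^6)
I = 7.966×10^-6 * 18 * 10^6 = 143.39 μA

143.39 μA


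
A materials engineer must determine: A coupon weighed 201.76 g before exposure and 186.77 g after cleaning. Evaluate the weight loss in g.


Weight loss = initial − final
WL = 201.76 − 186.77 = 14.99 g

14.99 g


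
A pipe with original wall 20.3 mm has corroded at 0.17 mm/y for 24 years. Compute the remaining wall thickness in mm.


Remaining wall = original − CR × time
t = 20.3 − 0.17*24 = 20.3 − 4.08 = 16.22 mm

16.22 mm


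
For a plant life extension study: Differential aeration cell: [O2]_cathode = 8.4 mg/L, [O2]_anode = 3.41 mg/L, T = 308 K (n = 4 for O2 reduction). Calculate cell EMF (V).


Apply the Nernst concentration-cell relation: E = (RT/nF)*ln(C_cathode/C_anode)
RT/nF = 8.314*308/(4*96485) = 0.006635 V
ln(8.4/3.41) = 0.90152
E = 0.006635 * 0.90152 = 0.00598 V

0.00598 V


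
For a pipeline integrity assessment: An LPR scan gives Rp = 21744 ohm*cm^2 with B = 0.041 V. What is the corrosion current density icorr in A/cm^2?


Apply the Stern-Geary relation: icorr = B / Rp
icorr = 0.041 / 21744 = 1.886×10^-6 A/cm^2

1.886×10^-6 A/cm^2


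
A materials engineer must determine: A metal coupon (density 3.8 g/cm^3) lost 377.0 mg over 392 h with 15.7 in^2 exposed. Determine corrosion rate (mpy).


Apply the mpy weight-loss relation: CR = 534 * W / (D * A * T)
Numerator: 534 * 377.0 = 201318.0
Denominator: 3.8 * 15.7 * 392 = 23386.72
CR = 201318.0 / 23386.72 = 8.60822 mpy

8.60822 mpy


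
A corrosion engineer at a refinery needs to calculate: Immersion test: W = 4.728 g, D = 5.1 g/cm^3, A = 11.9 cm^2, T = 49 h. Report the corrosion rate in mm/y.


Apply the mm/y weight-loss relation: CR = 87600 * W / (D * A * T)
Numerator: 87600 * 4.728 = 414172.8
Denominator: 5.1 * 11.9 * 49 = 2973.81
CR = 414172.8 / 2973.81 = 139.2735 mm/y

139.2735 mm/y


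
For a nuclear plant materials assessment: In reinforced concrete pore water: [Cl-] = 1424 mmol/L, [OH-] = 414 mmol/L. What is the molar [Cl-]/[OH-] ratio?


Threshold parameter = [Cl-] / [OH-] (molar basis; both in mmol/L, so units cancel)
Ratio = 1424 / 414 = 3.44

3.44


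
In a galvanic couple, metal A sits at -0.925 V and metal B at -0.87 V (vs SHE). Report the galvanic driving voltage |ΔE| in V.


Driving voltage is the absolute potential difference.
|ΔE| = |-0.925 − (-0.87)| = 0.055 V

0.055 V


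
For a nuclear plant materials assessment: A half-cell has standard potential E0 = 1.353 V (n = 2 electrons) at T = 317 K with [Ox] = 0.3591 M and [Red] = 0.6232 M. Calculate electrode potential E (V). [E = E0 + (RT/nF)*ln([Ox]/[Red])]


Apply the Nernst equation: E = E0 + (RT/nF)*ln([Ox]/[Red])
Step 1: RT/nF = 8.314*317/(2*96485) = 0.01365776 V
Step 2: [Ox]/[Red] = 0.3591/0.6232 = 0.57622
Step 3: ln(0.57622) = -0.551266
Step 4: correction = 0.01365776 * -0.551266 = -0.008 V
E = 1.353 + -0.008 = 1.345 V

1.345 V


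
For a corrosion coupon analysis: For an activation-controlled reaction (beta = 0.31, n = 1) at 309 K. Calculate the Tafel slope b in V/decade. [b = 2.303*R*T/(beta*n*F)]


Apply the Tafel slope relation: b = 2.303*R*T/(beta*n*F)
Numerator: 2.303 * 8.314 * 309 = 5916.47
Denominator: 0.31 * 1 * 96485 = 29910.35
b = 5916.47 / 29910.35 = 0.198 V/decade

0.198 V/decade


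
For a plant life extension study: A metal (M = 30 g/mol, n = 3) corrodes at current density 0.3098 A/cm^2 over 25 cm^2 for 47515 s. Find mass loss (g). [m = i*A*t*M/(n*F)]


Apply Faraday's law: m = i*A*t*M / (n*F)
Total charge passed Q = i*A*t = 0.3098*25*47515 = 368003.675 C
m = Q*M/(n*F) = 368003.675*30/(3*96485) = 38.141 g

38.141 g


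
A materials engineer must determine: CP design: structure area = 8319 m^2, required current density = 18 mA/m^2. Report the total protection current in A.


I = area * current density, then convert mA → A (÷1000)
I = 8319 * 18 / 1000 = 149.74 A

149.74 A


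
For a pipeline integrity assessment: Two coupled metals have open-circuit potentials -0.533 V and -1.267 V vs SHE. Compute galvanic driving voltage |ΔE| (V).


Driving voltage is the absolute potential difference.
|ΔE| = |-0.533 − (-1.267)| = 0.734 V

0.734 V


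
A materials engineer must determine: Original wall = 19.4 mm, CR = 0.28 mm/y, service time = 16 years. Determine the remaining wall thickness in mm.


Remaining wall = original − CR × time
t = 19.4 − 0.28*16 = 19.4 − 4.48 = 14.92 mm

14.92 mm


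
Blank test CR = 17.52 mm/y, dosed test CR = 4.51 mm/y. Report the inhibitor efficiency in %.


Apply the inhibitor-efficiency definition: IE = (CR_blank − CR_inh)/CR_blank × 100
IE = (17.52 − 4.51) / 17.52 × 100
IE = 13.01 / 17.52 × 100 = 74.3 %

74.3 %


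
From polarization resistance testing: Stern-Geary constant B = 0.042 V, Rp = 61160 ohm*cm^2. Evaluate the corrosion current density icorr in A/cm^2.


Apply the Stern-Geary relation: icorr = B / Rp
icorr = 0.042 / 61160 = 6.867×10^-7 A/cm^2

6.867×10^-7 A/cm^2


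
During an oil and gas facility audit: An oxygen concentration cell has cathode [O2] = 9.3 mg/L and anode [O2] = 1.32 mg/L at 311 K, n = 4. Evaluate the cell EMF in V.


Apply the Nernst concentration-cell relation: E = (RT/nF)*ln(C_cathode/C_anode)
RT/nF = 8.314*311/(4*96485) = 0.00669963 V
ln(9.3/1.32) = 1.95238
E = 0.00669963 * 1.95238 = 0.01308 V

0.01308 V


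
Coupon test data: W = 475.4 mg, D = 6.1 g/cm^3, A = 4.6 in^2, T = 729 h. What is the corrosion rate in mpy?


Apply the mpy weight-loss relation: CR = 534 * W / (D * A * T)
Numerator: 534 * 475.4 = 253863.6
Denominator: 6.1 * 4.6 * 729 = 20455.74
CR = 253863.6 / 20455.74 = 12.41 mpy

12.41 mpy


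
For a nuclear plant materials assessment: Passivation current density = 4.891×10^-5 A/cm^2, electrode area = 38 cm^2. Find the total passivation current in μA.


I = i_pass * A, then convert A → μA (×10^6)
I = 4.891×10^-5 * 38 * 10^6 = 1858.58 μA

1858.58 μA


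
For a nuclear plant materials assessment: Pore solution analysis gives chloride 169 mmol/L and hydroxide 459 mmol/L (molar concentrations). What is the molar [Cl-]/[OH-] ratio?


Threshold parameter = [Cl-] / [OH-] (molar basis; both in mmol/L, so units cancel)
Ratio = 169 / 459 = 0.37

0.37


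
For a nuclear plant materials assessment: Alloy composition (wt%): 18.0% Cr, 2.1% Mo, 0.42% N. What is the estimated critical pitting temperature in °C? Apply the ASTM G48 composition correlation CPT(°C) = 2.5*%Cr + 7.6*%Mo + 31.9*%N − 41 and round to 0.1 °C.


Apply the ASTM G48 empirical CPT estimate: CPT(°C) = 2.5*%Cr + 7.6*%Mo + 31.9*%N − 41
2.5*18.0 = 45; 7.6*2.1 = 15.96; 31.9*0.42 = 13.398
CPT = 45 + 15.96 + 13.398 − 41 = 33.358 °C
Rounded to 0.1 °C: CPT ≈ 33.4 °C

33.4 °C


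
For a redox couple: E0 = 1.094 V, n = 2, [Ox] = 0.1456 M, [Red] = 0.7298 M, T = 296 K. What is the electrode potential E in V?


Apply the Nernst equation: E = E0 + (RT/nF)*ln([Ox]/[Red])
Step 1: RT/nF = 8.314*296/(2*96485) = 0.01275299 V
Step 2: [Ox]/[Red] = 0.1456/0.7298 = 0.199507
Step 3: ln(0.199507) = -1.611906
Step 4: correction = 0.01275299 * -1.611906 = -0.0206 V
E = 1.094 + -0.0206 = 1.0734 V

1.0734 V


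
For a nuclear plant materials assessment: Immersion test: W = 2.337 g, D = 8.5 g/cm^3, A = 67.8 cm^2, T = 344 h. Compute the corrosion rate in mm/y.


Apply the mm/y weight-loss relation: CR = 87600 * W / (D * A * T)
Numerator: 87600 * 2.337 = 204721.2
Denominator: 8.5 * 67.8 * 344 = 198247.2
CR = 204721.2 / 198247.2 = 1.0327 mm/y

1.0327 mm/y


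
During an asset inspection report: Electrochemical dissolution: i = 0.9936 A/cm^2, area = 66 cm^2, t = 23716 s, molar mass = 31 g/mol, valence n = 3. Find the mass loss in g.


Apply Faraday's law: m = i*A*t*M / (n*F)
Total charge passed Q = i*A*t = 0.9936*66*23716 = 1555238.3616 C
m = Q*M/(n*F) = 1555238.3616*31/(3*96485) = 166.56264 g

166.56264 g


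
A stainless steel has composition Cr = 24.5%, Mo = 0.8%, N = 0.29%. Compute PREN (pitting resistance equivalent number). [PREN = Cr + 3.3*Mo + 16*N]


Apply the PREN formula: PREN = Cr + 3.3*Mo + 16*N
PREN = 24.5 + 3.3*0.8 + 16*0.29
PREN = 24.5 + 2.64 + 4.64 = 31.78

31.78


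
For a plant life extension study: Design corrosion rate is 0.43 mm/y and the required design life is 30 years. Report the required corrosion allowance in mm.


Corrosion allowance = CR × design life
CA = 0.43 * 30 = 12.9 mm

12.9 mm


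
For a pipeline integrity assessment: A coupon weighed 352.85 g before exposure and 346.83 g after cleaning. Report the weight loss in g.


Weight loss = initial − final
WL = 352.85 − 346.83 = 6.02 g

6.02 g


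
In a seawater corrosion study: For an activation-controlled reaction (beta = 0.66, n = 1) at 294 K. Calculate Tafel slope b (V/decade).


Apply the Tafel slope relation: b = 2.303*R*T/(beta*n*F)
Numerator: 2.303 * 8.314 * 294 = 5629.26
Denominator: 0.66 * 1 * 96485 = 63680.1
b = 5629.26 / 63680.1 = 0.0884 V/decade

0.0884 V/decade


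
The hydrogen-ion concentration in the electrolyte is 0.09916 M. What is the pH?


pH = −log10[H+]
pH = −log10(0.09916) = 1.0

1.0


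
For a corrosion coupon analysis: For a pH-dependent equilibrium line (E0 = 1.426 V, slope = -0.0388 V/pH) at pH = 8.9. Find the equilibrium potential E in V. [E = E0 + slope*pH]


Apply the Pourbaix line equation: E = E0 + slope*pH
E = 1.426 + (-0.0388)*8.9 = 1.426 + (-0.34532) = 1.08068 V
Rounded to 4 decimal places: E = 1.0807 V

1.0807 V


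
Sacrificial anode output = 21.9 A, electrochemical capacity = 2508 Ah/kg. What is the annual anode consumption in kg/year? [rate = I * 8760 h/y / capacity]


Annual consumption = current * hours per year / capacity
Rate = 21.9 * 8760 / 2508 = 76.5 kg/year

76.5 kg/year


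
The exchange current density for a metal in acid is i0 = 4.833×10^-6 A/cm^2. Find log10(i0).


i0 = 4.833×10^-6 A/cm^2
log10(i0) = -5.316

-5.316


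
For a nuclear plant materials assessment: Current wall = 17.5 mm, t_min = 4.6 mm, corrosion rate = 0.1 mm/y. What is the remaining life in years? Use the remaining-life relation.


Apply the remaining-life relation: RL = (t_current − t_min) / CR
RL = (17.5 − 4.6) / 0.1 = 12.9 / 0.1 = 129.0 years

129.0 years


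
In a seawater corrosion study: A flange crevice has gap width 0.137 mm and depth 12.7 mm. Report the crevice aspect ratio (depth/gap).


Aspect ratio = depth / gap
Ratio = 12.7 / 0.137 = 92.7

92.7


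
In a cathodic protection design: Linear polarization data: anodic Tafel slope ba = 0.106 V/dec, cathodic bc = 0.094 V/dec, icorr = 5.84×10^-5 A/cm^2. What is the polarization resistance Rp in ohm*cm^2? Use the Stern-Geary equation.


Apply the Stern-Geary equation: Rp = ba*bc / (2.303*icorr*(ba+bc))
ba*bc = 0.106*0.094 = 0.009964
ba+bc = 0.2; 2.303*icorr*(ba+bc) = 2.303*5.84×10^-5*0.2 = 2.689904×10^-5
Rp = 0.009964 / 2.689904×10^-5 = 370.42 ohm*cm^2

370.42 ohm*cm^2


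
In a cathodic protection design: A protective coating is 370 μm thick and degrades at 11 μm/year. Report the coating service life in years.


Service life = thickness / degradation rate
Life = 370 / 11 = 33.6 years

33.6 years


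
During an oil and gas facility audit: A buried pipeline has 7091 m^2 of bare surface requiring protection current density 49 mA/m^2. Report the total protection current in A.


I = area * current density, then convert mA → A (÷1000)
I = 7091 * 49 / 1000 = 347.46 A

347.46 A


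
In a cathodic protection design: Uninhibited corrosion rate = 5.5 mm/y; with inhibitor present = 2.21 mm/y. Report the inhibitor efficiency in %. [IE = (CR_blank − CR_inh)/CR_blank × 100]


Apply the inhibitor-efficiency definition: IE = (CR_blank − CR_inh)/CR_blank × 100
IE = (5.5 − 2.21) / 5.5 × 100
IE = 3.29 / 5.5 × 100 = 59.8 %

59.8 %


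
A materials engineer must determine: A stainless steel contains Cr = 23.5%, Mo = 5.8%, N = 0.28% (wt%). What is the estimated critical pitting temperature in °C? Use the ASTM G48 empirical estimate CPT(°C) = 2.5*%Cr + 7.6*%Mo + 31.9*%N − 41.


Apply the ASTM G48 empirical CPT estimate: CPT(°C) = 2.5*%Cr + 7.6*%Mo + 31.9*%N − 41
2.5*23.5 = 58.75; 7.6*5.8 = 44.08; 31.9*0.28 = 8.932
CPT = 58.75 + 44.08 + 8.932 − 41 = 70.762 °C
Rounded to 0.1 °C: CPT ≈ 70.8 °C

70.8 °C


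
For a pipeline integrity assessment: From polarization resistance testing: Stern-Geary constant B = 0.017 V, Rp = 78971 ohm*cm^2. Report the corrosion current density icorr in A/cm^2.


Apply the Stern-Geary relation: icorr = B / Rp
icorr = 0.017 / 78971 = 2.153×10^-7 A/cm^2

2.153×10^-7 A/cm^2


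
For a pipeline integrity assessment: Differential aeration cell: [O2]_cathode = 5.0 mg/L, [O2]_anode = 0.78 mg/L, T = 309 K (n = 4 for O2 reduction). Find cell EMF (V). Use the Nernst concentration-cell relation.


Apply the Nernst concentration-cell relation: E = (RT/nF)*ln(C_cathode/C_anode)
RT/nF = 8.314*309/(4*96485) = 0.00665654 V
ln(5.0/0.78) = 1.8579
E = 0.00665654 * 1.8579 = 0.01237 V

0.01237 V


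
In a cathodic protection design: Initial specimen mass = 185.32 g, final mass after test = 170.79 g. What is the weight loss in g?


Weight loss = initial − final
WL = 185.32 − 170.79 = 14.53 g

14.53 g


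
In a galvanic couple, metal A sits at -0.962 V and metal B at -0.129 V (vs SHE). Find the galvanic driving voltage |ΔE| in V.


Driving voltage is the absolute potential difference.
|ΔE| = |-0.962 − (-0.129)| = 0.833 V

0.833 V


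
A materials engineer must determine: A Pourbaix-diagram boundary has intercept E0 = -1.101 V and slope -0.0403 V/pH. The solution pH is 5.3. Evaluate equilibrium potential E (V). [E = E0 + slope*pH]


Apply the Pourbaix line equation: E = E0 + slope*pH
E = -1.101 + (-0.0403)*5.3 = -1.101 + (-0.21359) = -1.31459 V
Rounded to 4 decimal places: E = -1.3146 V

-1.3146 V


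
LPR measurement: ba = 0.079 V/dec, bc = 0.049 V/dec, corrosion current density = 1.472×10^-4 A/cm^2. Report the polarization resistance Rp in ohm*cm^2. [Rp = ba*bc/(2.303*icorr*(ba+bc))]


Apply the Stern-Geary equation: Rp = ba*bc / (2.303*icorr*(ba+bc))
ba*bc = 0.079*0.049 = 0.003871
ba+bc = 0.128; 2.303*icorr*(ba+bc) = 2.303*1.472×10^-4*0.128 = 4.3392205×10^-5
Rp = 0.003871 / 4.3392205×10^-5 = 89.21 ohm*cm^2

89.21 ohm*cm^2


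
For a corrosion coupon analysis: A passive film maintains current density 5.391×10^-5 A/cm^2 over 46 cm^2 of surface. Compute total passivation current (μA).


I = i_pass * A, then convert A → μA (×10^6)
I = 5.391×10^-5 * 46 * 10^6 = 2479.86 μA

2479.86 μA


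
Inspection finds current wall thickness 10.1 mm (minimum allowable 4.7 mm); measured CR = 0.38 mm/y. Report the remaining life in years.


Apply the remaining-life relation: RL = (t_current − t_min) / CR
RL = (10.1 − 4.7) / 0.38 = 5.4 / 0.38 = 14.2 years

14.2 years


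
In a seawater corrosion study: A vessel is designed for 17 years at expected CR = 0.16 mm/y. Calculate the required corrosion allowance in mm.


Corrosion allowance = CR × design life
CA = 0.16 * 17 = 2.72 mm

2.72 mm


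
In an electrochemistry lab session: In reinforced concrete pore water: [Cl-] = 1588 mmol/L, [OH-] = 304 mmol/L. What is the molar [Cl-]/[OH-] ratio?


Threshold parameter = [Cl-] / [OH-] (molar basis; both in mmol/L, so units cancel)
Ratio = 1588 / 304 = 5.22

5.22


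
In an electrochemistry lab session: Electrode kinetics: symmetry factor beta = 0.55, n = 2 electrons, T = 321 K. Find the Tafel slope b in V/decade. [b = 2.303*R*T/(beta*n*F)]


Apply the Tafel slope relation: b = 2.303*R*T/(beta*n*F)
Numerator: 2.303 * 8.314 * 321 = 6146.23
Denominator: 0.55 * 2 * 96485 = 106133.5
b = 6146.23 / 106133.5 = 0.0579 V/decade

0.0579 V/decade


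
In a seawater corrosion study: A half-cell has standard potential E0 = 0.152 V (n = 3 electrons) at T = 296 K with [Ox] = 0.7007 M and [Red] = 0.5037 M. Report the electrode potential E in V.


Apply the Nernst equation: E = E0 + (RT/nF)*ln([Ox]/[Red])
Step 1: RT/nF = 8.314*296/(3*96485) = 0.00850199 V
Step 2: [Ox]/[Red] = 0.7007/0.5037 = 1.391106
Step 3: ln(1.391106) = 0.330099
Step 4: correction = 0.00850199 * 0.330099 = 0.0028 V
E = 0.152 + 0.0028 = 0.1548 V

0.1548 V


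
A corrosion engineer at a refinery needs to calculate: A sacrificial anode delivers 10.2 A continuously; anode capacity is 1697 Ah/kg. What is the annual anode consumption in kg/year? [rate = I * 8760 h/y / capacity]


Annual consumption = current * hours per year / capacity
Rate = 10.2 * 8760 / 1697 = 52.7 kg/year

52.7 kg/year


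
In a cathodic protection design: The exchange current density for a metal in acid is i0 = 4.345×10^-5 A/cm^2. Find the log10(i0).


i0 = 4.345×10^-5 A/cm^2
log10(i0) = -4.362

-4.362


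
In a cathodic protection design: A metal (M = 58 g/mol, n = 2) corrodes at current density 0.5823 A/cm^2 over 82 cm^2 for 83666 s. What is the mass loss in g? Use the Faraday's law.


Apply Faraday's law: m = i*A*t*M / (n*F)
Total charge passed Q = i*A*t = 0.5823*82*83666 = 3994934.3676 C
m = Q*M/(n*F) = 3994934.3676*58/(2*96485) = 1200.7369 g

1200.7369 g


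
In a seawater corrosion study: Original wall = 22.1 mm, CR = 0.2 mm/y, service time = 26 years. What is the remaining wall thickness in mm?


Remaining wall = original − CR × time
t = 22.1 − 0.2*26 = 22.1 − 5.2 = 16.9 mm

16.9 mm


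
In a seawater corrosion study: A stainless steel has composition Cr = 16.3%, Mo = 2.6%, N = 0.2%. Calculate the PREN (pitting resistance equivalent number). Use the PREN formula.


Apply the PREN formula: PREN = Cr + 3.3*Mo + 16*N
PREN = 16.3 + 3.3*2.6 + 16*0.2
PREN = 16.3 + 8.58 + 3.2 = 28.08

28.08


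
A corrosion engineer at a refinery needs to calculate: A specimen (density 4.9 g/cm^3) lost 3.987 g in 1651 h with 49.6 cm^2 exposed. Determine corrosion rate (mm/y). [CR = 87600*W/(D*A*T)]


Apply the mm/y weight-loss relation: CR = 87600 * W / (D * A * T)
Numerator: 87600 * 3.987 = 349261.2
Denominator: 4.9 * 49.6 * 1651 = 401259.04
CR = 349261.2 / 401259.04 = 0.870413 mm/y

0.870413 mm/y
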